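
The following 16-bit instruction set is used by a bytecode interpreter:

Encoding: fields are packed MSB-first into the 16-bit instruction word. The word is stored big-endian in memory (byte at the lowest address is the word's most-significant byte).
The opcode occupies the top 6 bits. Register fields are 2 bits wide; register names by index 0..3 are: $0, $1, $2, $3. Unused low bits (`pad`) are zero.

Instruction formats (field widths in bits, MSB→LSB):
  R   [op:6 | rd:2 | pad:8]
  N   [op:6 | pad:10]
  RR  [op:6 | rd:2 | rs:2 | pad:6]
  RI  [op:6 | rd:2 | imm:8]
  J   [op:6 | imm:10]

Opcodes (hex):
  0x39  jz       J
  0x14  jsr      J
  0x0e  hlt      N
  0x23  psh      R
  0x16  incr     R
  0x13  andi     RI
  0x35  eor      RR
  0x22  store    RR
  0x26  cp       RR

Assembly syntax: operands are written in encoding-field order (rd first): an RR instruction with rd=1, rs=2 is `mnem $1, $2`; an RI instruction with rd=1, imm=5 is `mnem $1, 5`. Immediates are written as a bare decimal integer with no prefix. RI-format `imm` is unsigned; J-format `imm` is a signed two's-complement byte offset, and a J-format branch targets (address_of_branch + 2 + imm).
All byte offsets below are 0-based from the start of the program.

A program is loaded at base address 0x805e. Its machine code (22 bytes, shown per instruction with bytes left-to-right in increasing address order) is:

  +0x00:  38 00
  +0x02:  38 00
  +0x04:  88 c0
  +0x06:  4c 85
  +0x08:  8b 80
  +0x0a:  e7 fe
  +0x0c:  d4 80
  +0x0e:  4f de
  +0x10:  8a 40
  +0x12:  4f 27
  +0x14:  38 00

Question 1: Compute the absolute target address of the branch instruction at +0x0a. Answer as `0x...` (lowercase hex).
[0a] e7 fe → 0xe7fe
  opcode bits[15:10]=0x39: jz/J
  [9:0] imm=1022 (s10→-2) = -2
  target = base 0x805e + off 0x0a + 2 + imm -2 = 0x8068

0x8068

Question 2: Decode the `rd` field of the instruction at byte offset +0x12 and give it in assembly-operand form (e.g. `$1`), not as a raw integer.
@+12  big-endian(4f 27) = 0x4f27
  top 6b → 0x13 → andi [RI]
  [9:8] rd=3 = $3
  [7:0] imm=39 = 39

$3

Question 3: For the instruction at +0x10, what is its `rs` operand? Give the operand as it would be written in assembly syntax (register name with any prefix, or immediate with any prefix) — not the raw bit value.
[10] 8a 40 → 0x8a40
  op=0x8a40>>10=0x22 ⇒ store (RR)
  rd@[9:8]=0x2 ⇒ $2
  rs@[7:6]=0x1 ⇒ $1

$1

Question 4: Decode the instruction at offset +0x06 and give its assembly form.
+0x06: 4c 85 ⇒ word 0x4c85 (big)
  op=0x4c85>>10=0x13 ⇒ andi (RI)
  rd: (w>>8)&0x3=0x0 → $0
  imm: (w>>0)&0xff=0x85 → 133

andi $0, 133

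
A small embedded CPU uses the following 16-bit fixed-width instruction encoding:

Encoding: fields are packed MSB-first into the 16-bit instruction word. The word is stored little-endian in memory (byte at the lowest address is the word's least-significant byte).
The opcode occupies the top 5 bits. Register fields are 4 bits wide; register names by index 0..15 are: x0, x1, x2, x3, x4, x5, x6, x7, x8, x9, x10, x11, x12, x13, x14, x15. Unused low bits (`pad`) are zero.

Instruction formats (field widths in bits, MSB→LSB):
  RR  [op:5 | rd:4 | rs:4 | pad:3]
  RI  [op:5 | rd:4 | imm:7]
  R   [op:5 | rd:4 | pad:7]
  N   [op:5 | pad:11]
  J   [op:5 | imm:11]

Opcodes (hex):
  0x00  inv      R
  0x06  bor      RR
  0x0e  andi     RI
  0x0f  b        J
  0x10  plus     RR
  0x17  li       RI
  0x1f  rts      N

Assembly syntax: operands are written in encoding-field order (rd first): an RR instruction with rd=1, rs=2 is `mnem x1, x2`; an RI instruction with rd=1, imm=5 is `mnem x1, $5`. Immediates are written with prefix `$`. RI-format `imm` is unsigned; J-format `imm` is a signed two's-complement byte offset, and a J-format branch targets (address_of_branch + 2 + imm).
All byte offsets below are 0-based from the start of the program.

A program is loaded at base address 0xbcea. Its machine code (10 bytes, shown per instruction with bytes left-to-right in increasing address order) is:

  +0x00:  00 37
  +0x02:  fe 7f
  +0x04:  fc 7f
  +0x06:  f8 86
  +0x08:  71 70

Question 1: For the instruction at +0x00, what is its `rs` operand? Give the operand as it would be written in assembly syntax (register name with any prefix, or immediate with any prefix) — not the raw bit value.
@+00  little-endian(00 37) = 0x3700
  op=0x3700>>11=0x6 ⇒ bor (RR)
  [10:7] rd=14 = x14
  [6:3] rs=0 = x0

x0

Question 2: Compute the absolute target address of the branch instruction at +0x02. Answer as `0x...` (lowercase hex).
+0x02: fe 7f ⇒ word 0x7ffe (little)
  opcode bits[15:11]=0xf: b/J
  imm@[10:0]=0x7fe (s11→-2) ⇒ $-2
  target = base 0xbcea + off 0x02 + 2 + imm -2 = 0xbcec

0xbcec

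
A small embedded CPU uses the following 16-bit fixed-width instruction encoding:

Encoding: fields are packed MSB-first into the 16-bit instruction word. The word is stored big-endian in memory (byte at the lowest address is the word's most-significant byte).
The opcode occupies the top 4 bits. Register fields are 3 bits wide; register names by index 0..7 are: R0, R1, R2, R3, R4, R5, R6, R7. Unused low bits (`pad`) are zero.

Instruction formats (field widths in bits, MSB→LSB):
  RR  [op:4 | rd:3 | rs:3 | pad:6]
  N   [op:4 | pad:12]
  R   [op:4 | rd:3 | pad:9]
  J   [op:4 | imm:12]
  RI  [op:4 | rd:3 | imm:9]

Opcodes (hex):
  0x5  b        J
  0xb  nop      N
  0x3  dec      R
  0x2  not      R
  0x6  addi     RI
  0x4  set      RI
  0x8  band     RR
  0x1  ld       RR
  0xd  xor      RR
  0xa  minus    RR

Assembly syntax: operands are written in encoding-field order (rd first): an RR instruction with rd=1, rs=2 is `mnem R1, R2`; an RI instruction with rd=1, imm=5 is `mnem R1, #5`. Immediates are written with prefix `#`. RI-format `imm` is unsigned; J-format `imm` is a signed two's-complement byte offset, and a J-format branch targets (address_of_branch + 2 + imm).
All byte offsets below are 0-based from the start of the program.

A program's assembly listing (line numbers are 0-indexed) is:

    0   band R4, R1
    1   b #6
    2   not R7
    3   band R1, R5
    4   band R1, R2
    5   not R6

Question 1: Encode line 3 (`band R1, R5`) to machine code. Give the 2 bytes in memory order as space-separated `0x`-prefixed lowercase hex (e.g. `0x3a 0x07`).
0x83 0x40

3. band fields op=0x8:4|rd=1:3|rs=5:3|pad=0:6 → word 8340h → 83 40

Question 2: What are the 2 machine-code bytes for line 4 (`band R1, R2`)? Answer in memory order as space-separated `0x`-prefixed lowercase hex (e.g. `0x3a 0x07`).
0x82 0x80

L4: band op=0x8:4|rd=1:3|rs=2:3|pad=0:6 ⇒ 0x8280 ⇒ big 82 80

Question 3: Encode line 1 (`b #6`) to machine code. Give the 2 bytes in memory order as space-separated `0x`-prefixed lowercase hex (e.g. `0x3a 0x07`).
line 1 (b): pack op=0x5:4|imm=6:12 = 0x5006; big→ 50 06

0x50 0x06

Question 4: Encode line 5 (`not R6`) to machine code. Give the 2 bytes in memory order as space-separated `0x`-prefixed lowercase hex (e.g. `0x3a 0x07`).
0x2c 0x00

line 5 (not): pack op=0x2:4|rd=6:3|pad=0:9 = 0x2c00; big→ 2c 00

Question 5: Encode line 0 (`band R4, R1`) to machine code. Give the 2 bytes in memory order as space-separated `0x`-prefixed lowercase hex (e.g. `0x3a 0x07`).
line 0 (band): pack op=0x8:4|rd=4:3|rs=1:3|pad=0:6 = 0x8840; big→ 88 40

0x88 0x40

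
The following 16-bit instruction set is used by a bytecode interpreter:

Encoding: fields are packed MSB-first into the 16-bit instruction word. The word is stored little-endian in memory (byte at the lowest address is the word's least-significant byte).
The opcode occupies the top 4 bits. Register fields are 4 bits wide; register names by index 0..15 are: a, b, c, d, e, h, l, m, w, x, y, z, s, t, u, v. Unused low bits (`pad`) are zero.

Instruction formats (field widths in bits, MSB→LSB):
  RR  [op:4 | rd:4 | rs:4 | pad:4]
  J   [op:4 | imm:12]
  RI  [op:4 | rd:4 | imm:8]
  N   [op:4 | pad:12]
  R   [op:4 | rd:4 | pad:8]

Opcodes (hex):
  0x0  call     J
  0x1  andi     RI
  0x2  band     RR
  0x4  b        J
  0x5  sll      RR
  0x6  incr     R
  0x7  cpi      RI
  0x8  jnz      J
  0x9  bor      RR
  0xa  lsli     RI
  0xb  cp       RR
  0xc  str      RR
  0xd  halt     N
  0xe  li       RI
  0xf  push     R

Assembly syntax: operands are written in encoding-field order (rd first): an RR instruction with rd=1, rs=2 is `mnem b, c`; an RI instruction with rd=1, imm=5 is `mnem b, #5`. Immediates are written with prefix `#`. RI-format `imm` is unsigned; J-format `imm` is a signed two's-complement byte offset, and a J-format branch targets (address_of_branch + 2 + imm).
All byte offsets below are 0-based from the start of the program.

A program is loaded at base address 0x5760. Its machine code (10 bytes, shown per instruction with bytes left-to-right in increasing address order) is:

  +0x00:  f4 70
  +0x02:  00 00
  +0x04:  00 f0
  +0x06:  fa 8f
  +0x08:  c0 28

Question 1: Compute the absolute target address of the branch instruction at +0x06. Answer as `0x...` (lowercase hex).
[06] fa 8f → 0x8ffa
  opcode bits[15:12]=0x8: jnz/J
  imm@[11:0]=0xffa (s12→-6) ⇒ #-6
  target = base 0x5760 + off 0x06 + 2 + imm -6 = 0x5762

0x5762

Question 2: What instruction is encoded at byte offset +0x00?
cpi a, #244

[00] f4 70 → 0x70f4
  opcode bits[15:12]=0x7: cpi/RI
  [11:8] rd=0 = a
  [7:0] imm=244 = #244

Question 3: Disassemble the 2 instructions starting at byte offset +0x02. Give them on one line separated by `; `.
[02] 00 00 → 0x0000
  op=0x0000>>12=0x0 ⇒ call (J)
  imm@[11:0]=0x0 ⇒ #0
[04] 00 f0 → 0xf000
  op=0xf000>>12=0xf ⇒ push (R)
  rd@[11:8]=0x0 ⇒ a

call #0; push a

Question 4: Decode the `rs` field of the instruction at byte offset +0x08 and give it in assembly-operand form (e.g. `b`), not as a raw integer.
off 0x08: read c0 28 as little → 0x28c0
  opcode bits[15:12]=0x2: band/RR
  rd@[11:8]=0x8 ⇒ w
  rs@[7:4]=0xc ⇒ s

s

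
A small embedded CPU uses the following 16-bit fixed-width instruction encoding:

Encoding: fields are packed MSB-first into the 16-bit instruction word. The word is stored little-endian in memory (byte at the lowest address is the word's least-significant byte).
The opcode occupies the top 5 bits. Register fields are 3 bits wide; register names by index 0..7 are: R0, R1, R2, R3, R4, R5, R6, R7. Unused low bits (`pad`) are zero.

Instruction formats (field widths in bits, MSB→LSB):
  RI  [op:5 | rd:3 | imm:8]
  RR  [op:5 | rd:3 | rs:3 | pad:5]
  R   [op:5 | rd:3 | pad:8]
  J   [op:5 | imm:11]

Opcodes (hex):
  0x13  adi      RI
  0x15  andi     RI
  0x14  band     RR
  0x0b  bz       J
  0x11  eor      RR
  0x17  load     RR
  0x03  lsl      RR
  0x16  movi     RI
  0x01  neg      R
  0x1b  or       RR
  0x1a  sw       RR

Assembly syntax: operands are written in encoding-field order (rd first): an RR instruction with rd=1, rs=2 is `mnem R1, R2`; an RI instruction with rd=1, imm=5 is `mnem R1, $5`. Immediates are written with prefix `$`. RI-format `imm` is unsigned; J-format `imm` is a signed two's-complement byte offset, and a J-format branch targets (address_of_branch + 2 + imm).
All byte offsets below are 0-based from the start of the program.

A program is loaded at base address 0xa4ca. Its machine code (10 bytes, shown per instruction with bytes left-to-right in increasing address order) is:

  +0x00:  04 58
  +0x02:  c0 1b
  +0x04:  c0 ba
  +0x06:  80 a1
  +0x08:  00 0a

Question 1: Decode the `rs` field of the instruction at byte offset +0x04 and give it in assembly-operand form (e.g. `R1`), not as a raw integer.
[04] c0 ba → 0xbac0
  top 5b → 0x17 → load [RR]
  [10:8] rd=2 = R2
  [7:5] rs=6 = R6

R6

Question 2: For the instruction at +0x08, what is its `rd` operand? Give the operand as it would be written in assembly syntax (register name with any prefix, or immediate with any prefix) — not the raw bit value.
+0x08: 00 0a ⇒ word 0x0a00 (little)
  op=0x0a00>>11=0x1 ⇒ neg (R)
  rd: (w>>8)&0x7=0x2 → R2

R2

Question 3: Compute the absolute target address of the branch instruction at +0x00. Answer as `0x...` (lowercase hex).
0xa4d0

@+00  little-endian(04 58) = 0x5804
  opcode bits[15:11]=0xb: bz/J
  imm: (w>>0)&0x7ff=0x4 → $4
  target = base 0xa4ca + off 0x00 + 2 + imm 4 = 0xa4d0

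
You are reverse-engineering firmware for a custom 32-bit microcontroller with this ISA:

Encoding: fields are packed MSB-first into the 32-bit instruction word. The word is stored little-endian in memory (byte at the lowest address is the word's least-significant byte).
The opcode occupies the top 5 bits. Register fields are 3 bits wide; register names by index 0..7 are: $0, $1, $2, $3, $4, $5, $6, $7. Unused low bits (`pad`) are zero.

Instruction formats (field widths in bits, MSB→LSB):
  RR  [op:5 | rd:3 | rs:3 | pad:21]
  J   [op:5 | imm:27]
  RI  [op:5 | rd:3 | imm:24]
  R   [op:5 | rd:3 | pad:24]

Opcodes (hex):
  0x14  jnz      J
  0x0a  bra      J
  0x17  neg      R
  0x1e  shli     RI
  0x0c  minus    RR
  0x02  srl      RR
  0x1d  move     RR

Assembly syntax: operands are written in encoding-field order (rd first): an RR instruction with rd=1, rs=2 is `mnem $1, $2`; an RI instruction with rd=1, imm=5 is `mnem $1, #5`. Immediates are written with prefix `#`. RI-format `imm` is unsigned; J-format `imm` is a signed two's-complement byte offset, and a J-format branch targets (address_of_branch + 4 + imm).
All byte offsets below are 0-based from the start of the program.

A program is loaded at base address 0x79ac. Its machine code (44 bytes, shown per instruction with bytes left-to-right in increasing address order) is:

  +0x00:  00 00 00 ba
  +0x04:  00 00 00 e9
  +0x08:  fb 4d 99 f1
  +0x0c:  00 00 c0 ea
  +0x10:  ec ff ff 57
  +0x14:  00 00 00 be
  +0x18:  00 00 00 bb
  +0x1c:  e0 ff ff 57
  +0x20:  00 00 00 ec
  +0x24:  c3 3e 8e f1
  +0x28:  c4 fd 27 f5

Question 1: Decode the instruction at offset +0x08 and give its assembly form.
+0x08: fb 4d 99 f1 ⇒ word 0xf1994dfb (little)
  top 5b → 0x1e → shli [RI]
  [26:24] rd=1 = $1
  [23:0] imm=10046971 = #10046971

shli $1, #10046971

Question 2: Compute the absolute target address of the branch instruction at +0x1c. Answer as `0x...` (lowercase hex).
0x79ac

off 0x1c: read e0 ff ff 57 as little → 0x57ffffe0
  opcode bits[31:27]=0xa: bra/J
  imm@[26:0]=0x7ffffe0 (s27→-32) ⇒ #-32
  target = base 0x79ac + off 0x1c + 4 + imm -32 = 0x79ac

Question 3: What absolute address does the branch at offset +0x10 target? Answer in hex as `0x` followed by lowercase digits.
@+10  little-endian(ec ff ff 57) = 0x57ffffec
  opcode bits[31:27]=0xa: bra/J
  imm: (w>>0)&0x7ffffff=0x7ffffec (s27→-20) → #-20
  target = base 0x79ac + off 0x10 + 4 + imm -20 = 0x79ac

0x79ac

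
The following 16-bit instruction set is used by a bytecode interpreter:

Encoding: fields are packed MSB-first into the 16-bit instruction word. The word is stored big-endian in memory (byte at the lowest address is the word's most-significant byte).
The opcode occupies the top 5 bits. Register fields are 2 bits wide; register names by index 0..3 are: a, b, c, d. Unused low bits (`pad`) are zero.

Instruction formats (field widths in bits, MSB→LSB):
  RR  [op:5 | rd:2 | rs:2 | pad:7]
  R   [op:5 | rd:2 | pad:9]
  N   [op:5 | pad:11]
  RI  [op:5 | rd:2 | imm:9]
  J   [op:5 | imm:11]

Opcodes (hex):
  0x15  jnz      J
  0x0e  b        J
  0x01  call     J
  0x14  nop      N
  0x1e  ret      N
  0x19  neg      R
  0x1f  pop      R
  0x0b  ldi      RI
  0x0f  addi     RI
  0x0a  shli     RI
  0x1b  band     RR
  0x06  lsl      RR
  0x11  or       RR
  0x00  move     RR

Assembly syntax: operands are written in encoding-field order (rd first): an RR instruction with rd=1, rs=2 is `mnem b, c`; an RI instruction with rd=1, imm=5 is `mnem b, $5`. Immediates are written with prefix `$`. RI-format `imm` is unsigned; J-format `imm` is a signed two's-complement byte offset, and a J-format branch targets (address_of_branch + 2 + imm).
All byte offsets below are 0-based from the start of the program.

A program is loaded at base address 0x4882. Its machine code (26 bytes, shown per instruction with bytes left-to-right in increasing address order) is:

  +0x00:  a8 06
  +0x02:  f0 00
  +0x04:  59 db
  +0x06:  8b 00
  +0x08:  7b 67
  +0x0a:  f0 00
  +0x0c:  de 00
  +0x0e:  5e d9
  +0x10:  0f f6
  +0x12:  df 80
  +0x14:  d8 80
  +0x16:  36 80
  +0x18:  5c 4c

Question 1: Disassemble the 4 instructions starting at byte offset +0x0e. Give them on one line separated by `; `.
ldi d, $217; call $-10; band d, d; band a, b

off 0x0e: read 5e d9 as big → 0x5ed9
  top 5b → 0xb → ldi [RI]
  [10:9] rd=3 = d
  [8:0] imm=217 = $217
off 0x10: read 0f f6 as big → 0x0ff6
  top 5b → 0x1 → call [J]
  [10:0] imm=2038 (s11→-10) = $-10
off 0x12: read df 80 as big → 0xdf80
  top 5b → 0x1b → band [RR]
  [10:9] rd=3 = d
  [8:7] rs=3 = d
off 0x14: read d8 80 as big → 0xd880
  top 5b → 0x1b → band [RR]
  [10:9] rd=0 = a
  [8:7] rs=1 = b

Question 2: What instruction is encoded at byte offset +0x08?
addi b, $359

@+08  big-endian(7b 67) = 0x7b67
  top 5b → 0xf → addi [RI]
  rd@[10:9]=0x1 ⇒ b
  imm@[8:0]=0x167 ⇒ $359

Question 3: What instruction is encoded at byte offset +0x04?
+0x04: 59 db ⇒ word 0x59db (big)
  op=0x59db>>11=0xb ⇒ ldi (RI)
  [10:9] rd=0 = a
  [8:0] imm=475 = $475

ldi a, $475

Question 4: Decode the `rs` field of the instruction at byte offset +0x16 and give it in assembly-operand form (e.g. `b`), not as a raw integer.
b

@+16  big-endian(36 80) = 0x3680
  top 5b → 0x6 → lsl [RR]
  rd@[10:9]=0x3 ⇒ d
  rs@[8:7]=0x1 ⇒ b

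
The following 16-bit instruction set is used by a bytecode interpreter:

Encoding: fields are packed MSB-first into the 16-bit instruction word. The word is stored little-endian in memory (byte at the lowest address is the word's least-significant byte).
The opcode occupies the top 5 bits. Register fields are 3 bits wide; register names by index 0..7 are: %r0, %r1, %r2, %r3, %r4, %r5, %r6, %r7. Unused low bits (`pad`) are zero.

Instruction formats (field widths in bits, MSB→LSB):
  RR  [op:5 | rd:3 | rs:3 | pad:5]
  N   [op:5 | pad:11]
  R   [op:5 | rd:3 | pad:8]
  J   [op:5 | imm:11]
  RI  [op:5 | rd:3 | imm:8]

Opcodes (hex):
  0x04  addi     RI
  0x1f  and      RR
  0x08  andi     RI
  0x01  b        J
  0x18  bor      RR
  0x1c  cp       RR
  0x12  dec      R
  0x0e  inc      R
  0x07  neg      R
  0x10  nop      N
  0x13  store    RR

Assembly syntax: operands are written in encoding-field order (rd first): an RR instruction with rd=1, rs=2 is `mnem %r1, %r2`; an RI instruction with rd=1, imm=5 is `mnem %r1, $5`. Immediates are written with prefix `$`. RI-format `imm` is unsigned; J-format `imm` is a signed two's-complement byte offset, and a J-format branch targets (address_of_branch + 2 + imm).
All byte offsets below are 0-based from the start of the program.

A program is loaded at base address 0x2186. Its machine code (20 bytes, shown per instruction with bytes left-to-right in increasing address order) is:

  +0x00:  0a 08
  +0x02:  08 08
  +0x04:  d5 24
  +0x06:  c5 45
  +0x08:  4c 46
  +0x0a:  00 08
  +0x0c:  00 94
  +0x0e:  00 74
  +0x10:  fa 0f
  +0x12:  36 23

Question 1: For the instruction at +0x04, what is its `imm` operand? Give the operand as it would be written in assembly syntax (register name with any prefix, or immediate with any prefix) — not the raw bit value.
$213

[04] d5 24 → 0x24d5
  opcode bits[15:11]=0x4: addi/RI
  [10:8] rd=4 = %r4
  [7:0] imm=213 = $213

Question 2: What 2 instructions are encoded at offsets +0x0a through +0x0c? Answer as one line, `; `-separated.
[0a] 00 08 → 0x0800
  top 5b → 0x1 → b [J]
  imm@[10:0]=0x0 ⇒ $0
[0c] 00 94 → 0x9400
  top 5b → 0x12 → dec [R]
  rd@[10:8]=0x4 ⇒ %r4

b $0; dec %r4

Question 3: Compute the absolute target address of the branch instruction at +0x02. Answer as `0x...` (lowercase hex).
@+02  little-endian(08 08) = 0x0808
  top 5b → 0x1 → b [J]
  imm: (w>>0)&0x7ff=0x8 → $8
  target = base 0x2186 + off 0x02 + 2 + imm 8 = 0x2192

0x2192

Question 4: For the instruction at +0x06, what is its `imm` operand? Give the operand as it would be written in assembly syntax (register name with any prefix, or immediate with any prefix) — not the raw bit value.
+0x06: c5 45 ⇒ word 0x45c5 (little)
  op=0x45c5>>11=0x8 ⇒ andi (RI)
  rd@[10:8]=0x5 ⇒ %r5
  imm@[7:0]=0xc5 ⇒ $197

$197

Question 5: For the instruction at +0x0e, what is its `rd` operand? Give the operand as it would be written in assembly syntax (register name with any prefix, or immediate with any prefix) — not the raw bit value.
%r4

off 0x0e: read 00 74 as little → 0x7400
  opcode bits[15:11]=0xe: inc/R
  [10:8] rd=4 = %r4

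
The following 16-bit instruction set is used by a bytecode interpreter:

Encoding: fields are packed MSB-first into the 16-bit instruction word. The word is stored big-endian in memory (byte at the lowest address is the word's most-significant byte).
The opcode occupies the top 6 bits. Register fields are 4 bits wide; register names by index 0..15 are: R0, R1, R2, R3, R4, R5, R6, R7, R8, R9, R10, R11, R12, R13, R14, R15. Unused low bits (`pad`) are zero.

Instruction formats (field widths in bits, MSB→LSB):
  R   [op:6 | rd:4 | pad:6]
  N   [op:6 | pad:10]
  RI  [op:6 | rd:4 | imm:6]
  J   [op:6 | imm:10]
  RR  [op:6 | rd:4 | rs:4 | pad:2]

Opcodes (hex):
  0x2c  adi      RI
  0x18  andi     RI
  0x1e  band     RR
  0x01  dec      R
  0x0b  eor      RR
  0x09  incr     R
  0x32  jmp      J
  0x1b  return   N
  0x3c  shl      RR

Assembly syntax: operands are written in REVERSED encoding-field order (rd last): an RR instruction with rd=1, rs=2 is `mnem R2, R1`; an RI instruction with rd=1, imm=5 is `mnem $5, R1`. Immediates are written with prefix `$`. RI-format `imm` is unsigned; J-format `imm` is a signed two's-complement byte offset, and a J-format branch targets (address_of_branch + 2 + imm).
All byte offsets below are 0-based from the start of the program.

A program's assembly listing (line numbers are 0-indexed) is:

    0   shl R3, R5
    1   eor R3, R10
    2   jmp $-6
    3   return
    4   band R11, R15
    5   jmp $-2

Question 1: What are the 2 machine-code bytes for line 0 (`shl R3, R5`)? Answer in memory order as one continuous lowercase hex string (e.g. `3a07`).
f14c

line 0 (shl): pack op=0x3c:6|rd=5:4|rs=3:4|pad=0:2 = 0xf14c; big→ f1 4c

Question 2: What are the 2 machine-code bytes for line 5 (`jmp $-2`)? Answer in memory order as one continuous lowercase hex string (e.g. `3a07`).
cbfe

5. jmp fields op=0x32:6|imm=-2:10 → word cbfeh → cb fe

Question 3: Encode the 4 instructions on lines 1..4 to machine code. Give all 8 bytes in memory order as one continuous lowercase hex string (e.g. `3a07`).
2e8ccbfa6c007bec

L1: eor op=0xb:6|rd=10:4|rs=3:4|pad=0:2 ⇒ 0x2e8c ⇒ big 2e 8c
L2: jmp op=0x32:6|imm=-6:10 ⇒ 0xcbfa ⇒ big cb fa
L3: return op=0x1b:6|pad=0:10 ⇒ 0x6c00 ⇒ big 6c 00
L4: band op=0x1e:6|rd=15:4|rs=11:4|pad=0:2 ⇒ 0x7bec ⇒ big 7b ec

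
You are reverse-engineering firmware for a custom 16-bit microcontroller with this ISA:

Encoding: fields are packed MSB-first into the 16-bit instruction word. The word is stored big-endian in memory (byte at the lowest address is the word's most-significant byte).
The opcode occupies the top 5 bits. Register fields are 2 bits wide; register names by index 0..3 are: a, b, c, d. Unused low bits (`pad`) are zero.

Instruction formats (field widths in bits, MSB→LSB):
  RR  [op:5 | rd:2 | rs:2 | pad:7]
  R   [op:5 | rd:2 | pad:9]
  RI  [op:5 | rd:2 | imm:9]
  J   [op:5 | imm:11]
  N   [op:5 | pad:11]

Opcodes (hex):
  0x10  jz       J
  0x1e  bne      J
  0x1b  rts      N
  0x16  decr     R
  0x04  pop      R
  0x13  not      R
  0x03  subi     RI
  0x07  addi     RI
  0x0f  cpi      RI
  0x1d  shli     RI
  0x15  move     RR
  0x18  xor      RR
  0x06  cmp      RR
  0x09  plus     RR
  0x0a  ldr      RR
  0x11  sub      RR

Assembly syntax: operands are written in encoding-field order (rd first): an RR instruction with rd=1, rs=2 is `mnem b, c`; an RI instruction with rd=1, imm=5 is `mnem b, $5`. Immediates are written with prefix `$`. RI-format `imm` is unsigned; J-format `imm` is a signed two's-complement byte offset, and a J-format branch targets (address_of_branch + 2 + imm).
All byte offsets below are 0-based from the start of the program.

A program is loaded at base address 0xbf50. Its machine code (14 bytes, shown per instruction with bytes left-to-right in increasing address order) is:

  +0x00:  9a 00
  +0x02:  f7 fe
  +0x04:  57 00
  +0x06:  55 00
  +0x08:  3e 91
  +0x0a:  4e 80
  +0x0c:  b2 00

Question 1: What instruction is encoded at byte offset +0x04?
ldr d, c

@+04  big-endian(57 00) = 0x5700
  op=0x5700>>11=0xa ⇒ ldr (RR)
  rd@[10:9]=0x3 ⇒ d
  rs@[8:7]=0x2 ⇒ c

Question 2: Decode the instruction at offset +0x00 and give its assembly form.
not b

off 0x00: read 9a 00 as big → 0x9a00
  opcode bits[15:11]=0x13: not/R
  [10:9] rd=1 = b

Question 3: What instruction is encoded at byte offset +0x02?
bne $-2

@+02  big-endian(f7 fe) = 0xf7fe
  op=0xf7fe>>11=0x1e ⇒ bne (J)
  imm@[10:0]=0x7fe (s11→-2) ⇒ $-2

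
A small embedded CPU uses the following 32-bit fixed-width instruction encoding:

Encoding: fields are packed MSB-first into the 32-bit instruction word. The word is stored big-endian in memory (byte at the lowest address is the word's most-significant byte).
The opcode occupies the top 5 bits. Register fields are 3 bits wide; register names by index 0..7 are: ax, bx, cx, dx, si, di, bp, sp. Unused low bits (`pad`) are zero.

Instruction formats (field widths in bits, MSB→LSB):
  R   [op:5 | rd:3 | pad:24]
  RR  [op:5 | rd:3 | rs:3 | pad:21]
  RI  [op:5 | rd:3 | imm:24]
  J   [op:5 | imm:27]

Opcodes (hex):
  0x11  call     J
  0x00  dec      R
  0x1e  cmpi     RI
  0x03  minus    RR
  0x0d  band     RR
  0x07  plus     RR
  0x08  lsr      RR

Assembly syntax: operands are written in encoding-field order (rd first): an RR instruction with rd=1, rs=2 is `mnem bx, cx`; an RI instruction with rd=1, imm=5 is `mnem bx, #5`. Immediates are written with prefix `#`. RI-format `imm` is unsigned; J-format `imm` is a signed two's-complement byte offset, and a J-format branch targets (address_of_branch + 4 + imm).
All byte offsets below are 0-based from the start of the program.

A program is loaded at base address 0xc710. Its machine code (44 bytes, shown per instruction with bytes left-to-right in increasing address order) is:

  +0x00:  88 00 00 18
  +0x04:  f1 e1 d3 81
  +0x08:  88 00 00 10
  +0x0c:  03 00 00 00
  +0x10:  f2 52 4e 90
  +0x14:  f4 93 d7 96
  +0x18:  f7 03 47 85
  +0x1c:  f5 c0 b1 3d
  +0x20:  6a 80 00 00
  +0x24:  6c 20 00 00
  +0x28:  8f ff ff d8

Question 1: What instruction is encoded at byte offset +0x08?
off 0x08: read 88 00 00 10 as big → 0x88000010
  op=0x88000010>>27=0x11 ⇒ call (J)
  [26:0] imm=16 = #16

call #16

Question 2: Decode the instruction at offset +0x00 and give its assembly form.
call #24

+0x00: 88 00 00 18 ⇒ word 0x88000018 (big)
  opcode bits[31:27]=0x11: call/J
  [26:0] imm=24 = #24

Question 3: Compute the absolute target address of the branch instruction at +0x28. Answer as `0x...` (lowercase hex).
[28] 8f ff ff d8 → 0x8fffffd8
  op=0x8fffffd8>>27=0x11 ⇒ call (J)
  [26:0] imm=134217688 (s27→-40) = #-40
  target = base 0xc710 + off 0x28 + 4 + imm -40 = 0xc714

0xc714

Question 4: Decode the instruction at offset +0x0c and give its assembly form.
+0x0c: 03 00 00 00 ⇒ word 0x03000000 (big)
  opcode bits[31:27]=0x0: dec/R
  [26:24] rd=3 = dx

dec dx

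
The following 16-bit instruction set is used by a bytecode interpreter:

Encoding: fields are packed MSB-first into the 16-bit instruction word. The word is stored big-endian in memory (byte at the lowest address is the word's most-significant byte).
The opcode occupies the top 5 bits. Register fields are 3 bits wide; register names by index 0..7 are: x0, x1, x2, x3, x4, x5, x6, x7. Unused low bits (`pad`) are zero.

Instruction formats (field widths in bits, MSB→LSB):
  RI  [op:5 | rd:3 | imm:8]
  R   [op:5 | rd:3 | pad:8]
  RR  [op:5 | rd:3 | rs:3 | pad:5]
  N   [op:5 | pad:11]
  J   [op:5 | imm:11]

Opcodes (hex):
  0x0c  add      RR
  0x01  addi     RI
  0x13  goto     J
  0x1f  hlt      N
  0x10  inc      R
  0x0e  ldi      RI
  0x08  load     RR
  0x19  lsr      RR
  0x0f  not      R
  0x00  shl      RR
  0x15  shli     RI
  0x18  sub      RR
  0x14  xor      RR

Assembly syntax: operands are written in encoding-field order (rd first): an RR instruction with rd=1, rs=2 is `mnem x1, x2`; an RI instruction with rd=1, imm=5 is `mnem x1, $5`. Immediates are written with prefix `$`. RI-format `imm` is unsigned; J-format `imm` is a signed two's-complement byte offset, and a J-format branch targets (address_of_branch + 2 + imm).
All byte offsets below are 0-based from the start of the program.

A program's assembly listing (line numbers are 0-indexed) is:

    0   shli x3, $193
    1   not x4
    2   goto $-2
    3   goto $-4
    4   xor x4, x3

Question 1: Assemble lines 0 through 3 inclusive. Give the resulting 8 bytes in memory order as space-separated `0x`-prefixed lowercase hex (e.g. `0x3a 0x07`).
L0: shli op=0x15:5|rd=3:3|imm=193:8 ⇒ 0xabc1 ⇒ big ab c1
L1: not op=0xf:5|rd=4:3|pad=0:8 ⇒ 0x7c00 ⇒ big 7c 00
L2: goto op=0x13:5|imm=-2:11 ⇒ 0x9ffe ⇒ big 9f fe
L3: goto op=0x13:5|imm=-4:11 ⇒ 0x9ffc ⇒ big 9f fc

0xab 0xc1 0x7c 0x00 0x9f 0xfe 0x9f 0xfc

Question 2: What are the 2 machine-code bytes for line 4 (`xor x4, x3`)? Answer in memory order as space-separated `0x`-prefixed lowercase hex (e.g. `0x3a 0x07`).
0xa4 0x60

line 4 (xor): pack op=0x14:5|rd=4:3|rs=3:3|pad=0:5 = 0xa460; big→ a4 60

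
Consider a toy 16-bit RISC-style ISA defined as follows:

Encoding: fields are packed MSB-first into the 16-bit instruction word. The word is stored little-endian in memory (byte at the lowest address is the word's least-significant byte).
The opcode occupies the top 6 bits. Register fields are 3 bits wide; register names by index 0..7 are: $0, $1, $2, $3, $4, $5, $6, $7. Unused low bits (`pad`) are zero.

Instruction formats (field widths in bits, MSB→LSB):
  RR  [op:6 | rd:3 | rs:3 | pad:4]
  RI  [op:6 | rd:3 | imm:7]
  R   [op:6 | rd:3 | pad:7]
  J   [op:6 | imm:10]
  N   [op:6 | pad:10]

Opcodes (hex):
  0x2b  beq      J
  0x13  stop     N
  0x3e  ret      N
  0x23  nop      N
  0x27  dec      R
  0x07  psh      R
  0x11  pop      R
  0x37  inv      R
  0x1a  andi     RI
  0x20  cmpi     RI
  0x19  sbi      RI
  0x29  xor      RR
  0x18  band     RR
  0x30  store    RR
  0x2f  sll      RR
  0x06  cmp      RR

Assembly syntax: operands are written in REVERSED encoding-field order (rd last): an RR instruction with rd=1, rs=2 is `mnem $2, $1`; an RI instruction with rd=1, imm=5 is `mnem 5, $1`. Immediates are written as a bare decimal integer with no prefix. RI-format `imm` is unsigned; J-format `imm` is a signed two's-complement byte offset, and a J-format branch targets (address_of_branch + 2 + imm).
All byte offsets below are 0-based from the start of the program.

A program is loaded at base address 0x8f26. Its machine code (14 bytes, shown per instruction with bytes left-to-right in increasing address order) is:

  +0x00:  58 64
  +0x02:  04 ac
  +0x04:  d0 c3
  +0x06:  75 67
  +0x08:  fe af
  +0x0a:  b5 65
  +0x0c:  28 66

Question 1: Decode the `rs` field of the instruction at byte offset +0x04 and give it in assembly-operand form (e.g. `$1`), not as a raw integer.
$5

+0x04: d0 c3 ⇒ word 0xc3d0 (little)
  op=0xc3d0>>10=0x30 ⇒ store (RR)
  rd: (w>>7)&0x7=0x7 → $7
  rs: (w>>4)&0x7=0x5 → $5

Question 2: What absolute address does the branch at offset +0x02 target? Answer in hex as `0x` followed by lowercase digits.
0x8f2e

+0x02: 04 ac ⇒ word 0xac04 (little)
  op=0xac04>>10=0x2b ⇒ beq (J)
  imm: (w>>0)&0x3ff=0x4 → 4
  target = base 0x8f26 + off 0x02 + 2 + imm 4 = 0x8f2e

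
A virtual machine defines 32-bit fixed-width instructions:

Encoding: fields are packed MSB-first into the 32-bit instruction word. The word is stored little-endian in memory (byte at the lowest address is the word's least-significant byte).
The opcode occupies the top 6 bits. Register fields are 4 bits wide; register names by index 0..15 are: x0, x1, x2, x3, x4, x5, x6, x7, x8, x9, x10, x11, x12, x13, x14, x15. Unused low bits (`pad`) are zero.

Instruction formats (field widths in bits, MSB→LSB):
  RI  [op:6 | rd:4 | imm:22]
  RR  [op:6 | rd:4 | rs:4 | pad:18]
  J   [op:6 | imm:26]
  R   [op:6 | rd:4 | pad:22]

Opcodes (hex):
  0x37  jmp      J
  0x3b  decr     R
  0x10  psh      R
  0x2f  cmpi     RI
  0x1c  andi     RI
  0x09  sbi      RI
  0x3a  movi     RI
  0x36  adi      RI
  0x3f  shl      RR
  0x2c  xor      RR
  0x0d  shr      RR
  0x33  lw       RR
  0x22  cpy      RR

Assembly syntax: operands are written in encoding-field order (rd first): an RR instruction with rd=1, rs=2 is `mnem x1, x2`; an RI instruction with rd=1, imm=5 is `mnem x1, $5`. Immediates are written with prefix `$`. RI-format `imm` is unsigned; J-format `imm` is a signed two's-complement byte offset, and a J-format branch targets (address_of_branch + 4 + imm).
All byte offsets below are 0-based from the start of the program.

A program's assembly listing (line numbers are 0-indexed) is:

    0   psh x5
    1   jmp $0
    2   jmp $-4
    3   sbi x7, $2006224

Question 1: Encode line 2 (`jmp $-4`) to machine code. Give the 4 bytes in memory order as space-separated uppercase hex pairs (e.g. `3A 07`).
2. jmp fields op=0x37:6|imm=-4:26 → word dffffffch → fc ff ff df

FC FF FF DF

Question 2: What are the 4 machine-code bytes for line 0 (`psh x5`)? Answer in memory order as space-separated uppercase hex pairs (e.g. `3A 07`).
00 00 40 41

L0: psh op=0x10:6|rd=5:4|pad=0:22 ⇒ 0x41400000 ⇒ little 00 00 40 41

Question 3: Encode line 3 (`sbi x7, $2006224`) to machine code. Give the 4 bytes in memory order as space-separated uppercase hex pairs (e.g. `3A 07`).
line 3 (sbi): pack op=0x9:6|rd=7:4|imm=2006224:22 = 0x25de9cd0; little→ d0 9c de 25

D0 9C DE 25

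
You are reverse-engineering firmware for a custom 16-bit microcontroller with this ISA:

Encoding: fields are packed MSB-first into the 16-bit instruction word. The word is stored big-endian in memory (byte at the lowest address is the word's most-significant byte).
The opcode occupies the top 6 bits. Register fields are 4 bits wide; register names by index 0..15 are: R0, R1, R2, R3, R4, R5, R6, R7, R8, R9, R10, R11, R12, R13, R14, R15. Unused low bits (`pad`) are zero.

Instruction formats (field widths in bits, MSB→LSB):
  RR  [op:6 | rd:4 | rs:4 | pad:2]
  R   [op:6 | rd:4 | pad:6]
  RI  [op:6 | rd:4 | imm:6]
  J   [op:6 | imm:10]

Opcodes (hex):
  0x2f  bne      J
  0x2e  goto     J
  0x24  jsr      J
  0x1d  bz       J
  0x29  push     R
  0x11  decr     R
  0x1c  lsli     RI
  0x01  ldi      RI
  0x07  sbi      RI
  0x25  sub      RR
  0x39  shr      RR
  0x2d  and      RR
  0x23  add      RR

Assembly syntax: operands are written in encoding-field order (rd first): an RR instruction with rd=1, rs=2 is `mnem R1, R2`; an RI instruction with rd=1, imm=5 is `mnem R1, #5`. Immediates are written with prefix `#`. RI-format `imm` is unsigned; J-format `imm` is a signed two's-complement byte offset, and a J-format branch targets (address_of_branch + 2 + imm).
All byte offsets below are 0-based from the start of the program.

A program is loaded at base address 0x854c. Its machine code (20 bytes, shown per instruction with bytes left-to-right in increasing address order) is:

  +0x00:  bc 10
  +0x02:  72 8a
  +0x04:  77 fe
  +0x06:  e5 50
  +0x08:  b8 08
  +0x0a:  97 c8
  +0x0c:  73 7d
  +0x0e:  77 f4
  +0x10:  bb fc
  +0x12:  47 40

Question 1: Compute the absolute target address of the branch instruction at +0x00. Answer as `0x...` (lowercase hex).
[00] bc 10 → 0xbc10
  opcode bits[15:10]=0x2f: bne/J
  imm: (w>>0)&0x3ff=0x10 → #16
  target = base 0x854c + off 0x00 + 2 + imm 16 = 0x855e

0x855e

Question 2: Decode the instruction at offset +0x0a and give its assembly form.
@+0a  big-endian(97 c8) = 0x97c8
  op=0x97c8>>10=0x25 ⇒ sub (RR)
  rd: (w>>6)&0xf=0xf → R15
  rs: (w>>2)&0xf=0x2 → R2

sub R15, R2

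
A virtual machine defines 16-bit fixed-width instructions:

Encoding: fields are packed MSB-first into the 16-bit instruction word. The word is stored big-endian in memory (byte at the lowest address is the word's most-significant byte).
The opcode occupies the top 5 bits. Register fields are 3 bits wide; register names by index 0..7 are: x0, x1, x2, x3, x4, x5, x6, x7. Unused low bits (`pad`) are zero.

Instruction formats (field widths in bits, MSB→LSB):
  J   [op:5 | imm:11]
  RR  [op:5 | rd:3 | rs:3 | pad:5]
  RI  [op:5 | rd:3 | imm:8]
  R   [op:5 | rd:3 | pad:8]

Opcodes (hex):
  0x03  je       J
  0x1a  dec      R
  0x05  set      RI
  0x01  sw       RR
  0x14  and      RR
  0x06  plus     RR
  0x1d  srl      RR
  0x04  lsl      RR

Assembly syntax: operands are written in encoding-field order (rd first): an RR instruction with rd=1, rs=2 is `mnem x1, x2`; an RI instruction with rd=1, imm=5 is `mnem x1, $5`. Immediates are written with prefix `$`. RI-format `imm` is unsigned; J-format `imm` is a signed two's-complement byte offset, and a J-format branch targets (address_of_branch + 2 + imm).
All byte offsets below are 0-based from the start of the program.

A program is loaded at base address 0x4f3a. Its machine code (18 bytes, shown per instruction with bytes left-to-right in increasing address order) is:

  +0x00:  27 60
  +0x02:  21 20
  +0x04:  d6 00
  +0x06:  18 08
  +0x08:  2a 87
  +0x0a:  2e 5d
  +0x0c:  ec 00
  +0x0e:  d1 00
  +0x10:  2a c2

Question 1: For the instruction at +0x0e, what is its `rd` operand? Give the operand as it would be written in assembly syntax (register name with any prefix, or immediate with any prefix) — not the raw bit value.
[0e] d1 00 → 0xd100
  top 5b → 0x1a → dec [R]
  rd@[10:8]=0x1 ⇒ x1

x1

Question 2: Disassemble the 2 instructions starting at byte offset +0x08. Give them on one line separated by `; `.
@+08  big-endian(2a 87) = 0x2a87
  opcode bits[15:11]=0x5: set/RI
  [10:8] rd=2 = x2
  [7:0] imm=135 = $135
@+0a  big-endian(2e 5d) = 0x2e5d
  opcode bits[15:11]=0x5: set/RI
  [10:8] rd=6 = x6
  [7:0] imm=93 = $93

set x2, $135; set x6, $93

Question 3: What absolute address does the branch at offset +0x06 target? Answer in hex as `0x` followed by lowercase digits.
0x4f4a

@+06  big-endian(18 08) = 0x1808
  opcode bits[15:11]=0x3: je/J
  imm: (w>>0)&0x7ff=0x8 → $8
  target = base 0x4f3a + off 0x06 + 2 + imm 8 = 0x4f4a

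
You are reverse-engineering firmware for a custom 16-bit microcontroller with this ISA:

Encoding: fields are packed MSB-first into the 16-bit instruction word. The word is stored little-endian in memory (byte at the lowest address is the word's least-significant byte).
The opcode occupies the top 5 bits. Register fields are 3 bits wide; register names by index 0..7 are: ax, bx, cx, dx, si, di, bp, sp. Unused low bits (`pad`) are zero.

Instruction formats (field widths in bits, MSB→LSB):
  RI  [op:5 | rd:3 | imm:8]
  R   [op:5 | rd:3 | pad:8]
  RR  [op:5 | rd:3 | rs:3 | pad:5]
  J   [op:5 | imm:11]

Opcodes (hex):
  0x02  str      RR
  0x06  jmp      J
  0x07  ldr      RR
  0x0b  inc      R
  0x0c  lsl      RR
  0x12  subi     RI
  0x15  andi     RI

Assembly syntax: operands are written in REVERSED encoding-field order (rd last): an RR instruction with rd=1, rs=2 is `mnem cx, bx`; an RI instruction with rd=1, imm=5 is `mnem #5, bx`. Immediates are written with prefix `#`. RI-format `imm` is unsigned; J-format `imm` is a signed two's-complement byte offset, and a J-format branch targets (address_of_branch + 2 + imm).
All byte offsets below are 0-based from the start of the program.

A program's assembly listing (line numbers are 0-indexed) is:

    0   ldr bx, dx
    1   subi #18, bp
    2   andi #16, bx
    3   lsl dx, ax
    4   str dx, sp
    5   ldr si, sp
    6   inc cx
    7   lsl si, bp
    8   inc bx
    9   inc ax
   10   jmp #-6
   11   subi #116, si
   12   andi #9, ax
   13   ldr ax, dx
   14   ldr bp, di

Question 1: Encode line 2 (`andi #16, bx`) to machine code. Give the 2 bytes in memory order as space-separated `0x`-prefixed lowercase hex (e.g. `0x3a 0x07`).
0x10 0xa9

L2: andi op=0x15:5|rd=1:3|imm=16:8 ⇒ 0xa910 ⇒ little 10 a9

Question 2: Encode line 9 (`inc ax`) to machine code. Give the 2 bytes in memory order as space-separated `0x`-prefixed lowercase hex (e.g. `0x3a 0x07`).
9. inc fields op=0xb:5|rd=0:3|pad=0:8 → word 5800h → 00 58

0x00 0x58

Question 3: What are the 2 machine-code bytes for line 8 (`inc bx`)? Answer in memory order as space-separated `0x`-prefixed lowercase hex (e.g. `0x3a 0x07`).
0x00 0x59

L8: inc op=0xb:5|rd=1:3|pad=0:8 ⇒ 0x5900 ⇒ little 00 59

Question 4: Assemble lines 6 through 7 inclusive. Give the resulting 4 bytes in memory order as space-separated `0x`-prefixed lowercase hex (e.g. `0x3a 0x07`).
L6: inc op=0xb:5|rd=2:3|pad=0:8 ⇒ 0x5a00 ⇒ little 00 5a
L7: lsl op=0xc:5|rd=6:3|rs=4:3|pad=0:5 ⇒ 0x6680 ⇒ little 80 66

0x00 0x5a 0x80 0x66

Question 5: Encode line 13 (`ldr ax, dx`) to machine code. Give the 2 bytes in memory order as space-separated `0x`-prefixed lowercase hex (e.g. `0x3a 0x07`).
0x00 0x3b

13. ldr fields op=0x7:5|rd=3:3|rs=0:3|pad=0:5 → word 3b00h → 00 3b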